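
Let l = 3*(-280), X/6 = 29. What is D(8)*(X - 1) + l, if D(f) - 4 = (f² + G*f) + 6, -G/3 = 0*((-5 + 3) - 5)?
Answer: 11962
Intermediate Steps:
X = 174 (X = 6*29 = 174)
G = 0 (G = -0*((-5 + 3) - 5) = -0*(-2 - 5) = -0*(-7) = -3*0 = 0)
D(f) = 10 + f² (D(f) = 4 + ((f² + 0*f) + 6) = 4 + ((f² + 0) + 6) = 4 + (f² + 6) = 4 + (6 + f²) = 10 + f²)
l = -840
D(8)*(X - 1) + l = (10 + 8²)*(174 - 1) - 840 = (10 + 64)*173 - 840 = 74*173 - 840 = 12802 - 840 = 11962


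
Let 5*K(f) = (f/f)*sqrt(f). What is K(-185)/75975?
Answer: I*sqrt(185)/379875 ≈ 3.5805e-5*I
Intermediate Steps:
K(f) = sqrt(f)/5 (K(f) = ((f/f)*sqrt(f))/5 = (1*sqrt(f))/5 = sqrt(f)/5)
K(-185)/75975 = (sqrt(-185)/5)/75975 = ((I*sqrt(185))/5)*(1/75975) = (I*sqrt(185)/5)*(1/75975) = I*sqrt(185)/379875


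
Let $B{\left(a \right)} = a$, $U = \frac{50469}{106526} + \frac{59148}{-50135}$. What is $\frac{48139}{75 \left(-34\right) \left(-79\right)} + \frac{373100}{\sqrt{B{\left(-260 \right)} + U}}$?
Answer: $\frac{48139}{201450} - \frac{2611700 i \sqrt{151756824122626644170}}{1392347599133} \approx 0.23896 - 23107.0 i$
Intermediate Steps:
$U = - \frac{3770536533}{5340681010}$ ($U = 50469 \cdot \frac{1}{106526} + 59148 \left(- \frac{1}{50135}\right) = \frac{50469}{106526} - \frac{59148}{50135} = - \frac{3770536533}{5340681010} \approx -0.706$)
$\frac{48139}{75 \left(-34\right) \left(-79\right)} + \frac{373100}{\sqrt{B{\left(-260 \right)} + U}} = \frac{48139}{75 \left(-34\right) \left(-79\right)} + \frac{373100}{\sqrt{-260 - \frac{3770536533}{5340681010}}} = \frac{48139}{\left(-2550\right) \left(-79\right)} + \frac{373100}{\sqrt{- \frac{1392347599133}{5340681010}}} = \frac{48139}{201450} + \frac{373100}{\frac{1}{762954430} i \sqrt{151756824122626644170}} = 48139 \cdot \frac{1}{201450} + 373100 \left(- \frac{7 i \sqrt{151756824122626644170}}{1392347599133}\right) = \frac{48139}{201450} - \frac{2611700 i \sqrt{151756824122626644170}}{1392347599133}$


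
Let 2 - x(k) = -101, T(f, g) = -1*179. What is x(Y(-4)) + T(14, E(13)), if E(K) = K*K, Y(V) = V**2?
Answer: -76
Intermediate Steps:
E(K) = K**2
T(f, g) = -179
x(k) = 103 (x(k) = 2 - 1*(-101) = 2 + 101 = 103)
x(Y(-4)) + T(14, E(13)) = 103 - 179 = -76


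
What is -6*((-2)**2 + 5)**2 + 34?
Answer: -452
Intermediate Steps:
-6*((-2)**2 + 5)**2 + 34 = -6*(4 + 5)**2 + 34 = -6*9**2 + 34 = -6*81 + 34 = -486 + 34 = -452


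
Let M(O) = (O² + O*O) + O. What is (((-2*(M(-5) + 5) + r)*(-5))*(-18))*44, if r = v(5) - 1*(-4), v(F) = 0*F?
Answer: -380160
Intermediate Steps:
M(O) = O + 2*O² (M(O) = (O² + O²) + O = 2*O² + O = O + 2*O²)
v(F) = 0
r = 4 (r = 0 - 1*(-4) = 0 + 4 = 4)
(((-2*(M(-5) + 5) + r)*(-5))*(-18))*44 = (((-2*(-5*(1 + 2*(-5)) + 5) + 4)*(-5))*(-18))*44 = (((-2*(-5*(1 - 10) + 5) + 4)*(-5))*(-18))*44 = (((-2*(-5*(-9) + 5) + 4)*(-5))*(-18))*44 = (((-2*(45 + 5) + 4)*(-5))*(-18))*44 = (((-2*50 + 4)*(-5))*(-18))*44 = (((-100 + 4)*(-5))*(-18))*44 = (-96*(-5)*(-18))*44 = (480*(-18))*44 = -8640*44 = -380160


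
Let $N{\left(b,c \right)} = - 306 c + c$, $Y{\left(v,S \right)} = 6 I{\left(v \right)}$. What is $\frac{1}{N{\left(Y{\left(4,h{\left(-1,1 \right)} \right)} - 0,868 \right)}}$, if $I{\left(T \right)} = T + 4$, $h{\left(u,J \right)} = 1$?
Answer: $- \frac{1}{264740} \approx -3.7773 \cdot 10^{-6}$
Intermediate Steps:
$I{\left(T \right)} = 4 + T$
$Y{\left(v,S \right)} = 24 + 6 v$ ($Y{\left(v,S \right)} = 6 \left(4 + v\right) = 24 + 6 v$)
$N{\left(b,c \right)} = - 305 c$
$\frac{1}{N{\left(Y{\left(4,h{\left(-1,1 \right)} \right)} - 0,868 \right)}} = \frac{1}{\left(-305\right) 868} = \frac{1}{-264740} = - \frac{1}{264740}$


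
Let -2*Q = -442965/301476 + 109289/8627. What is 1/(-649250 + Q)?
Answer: -1733888968/1125737121324503 ≈ -1.5402e-6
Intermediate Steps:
Q = -9708850503/1733888968 (Q = -(-442965/301476 + 109289/8627)/2 = -(-442965*1/301476 + 109289*(1/8627))/2 = -(-147655/100492 + 109289/8627)/2 = -½*9708850503/866944484 = -9708850503/1733888968 ≈ -5.5995)
1/(-649250 + Q) = 1/(-649250 - 9708850503/1733888968) = 1/(-1125737121324503/1733888968) = -1733888968/1125737121324503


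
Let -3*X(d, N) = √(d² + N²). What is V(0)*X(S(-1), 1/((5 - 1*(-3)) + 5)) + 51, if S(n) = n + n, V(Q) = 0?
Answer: 51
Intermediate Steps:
S(n) = 2*n
X(d, N) = -√(N² + d²)/3 (X(d, N) = -√(d² + N²)/3 = -√(N² + d²)/3)
V(0)*X(S(-1), 1/((5 - 1*(-3)) + 5)) + 51 = 0*(-√((1/((5 - 1*(-3)) + 5))² + (2*(-1))²)/3) + 51 = 0*(-√((1/((5 + 3) + 5))² + (-2)²)/3) + 51 = 0*(-√((1/(8 + 5))² + 4)/3) + 51 = 0*(-√((1/13)² + 4)/3) + 51 = 0*(-√(1/169 + 4)/3) + 51 = 0*(-√677/39) + 51 = 0 + 51 = 51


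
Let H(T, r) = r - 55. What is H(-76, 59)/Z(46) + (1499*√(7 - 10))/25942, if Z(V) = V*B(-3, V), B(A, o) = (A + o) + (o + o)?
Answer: 2/3105 + 1499*I*√3/25942 ≈ 0.00064412 + 0.10008*I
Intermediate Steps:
B(A, o) = A + 3*o (B(A, o) = (A + o) + 2*o = A + 3*o)
H(T, r) = -55 + r
Z(V) = V*(-3 + 3*V)
H(-76, 59)/Z(46) + (1499*√(7 - 10))/25942 = (-55 + 59)/((3*46*(-1 + 46))) + (1499*√(7 - 10))/25942 = 4/((3*46*45)) + (1499*√(-3))*(1/25942) = 4/6210 + (1499*(I*√3))*(1/25942) = 4*(1/6210) + (1499*I*√3)*(1/25942) = 2/3105 + 1499*I*√3/25942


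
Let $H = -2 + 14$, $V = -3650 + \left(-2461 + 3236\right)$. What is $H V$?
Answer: $-34500$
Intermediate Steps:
$V = -2875$ ($V = -3650 + 775 = -2875$)
$H = 12$
$H V = 12 \left(-2875\right) = -34500$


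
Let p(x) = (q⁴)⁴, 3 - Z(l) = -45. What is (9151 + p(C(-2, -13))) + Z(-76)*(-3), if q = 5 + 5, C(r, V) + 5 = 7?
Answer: 10000000000009007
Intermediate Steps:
C(r, V) = 2 (C(r, V) = -5 + 7 = 2)
q = 10
Z(l) = 48 (Z(l) = 3 - 1*(-45) = 3 + 45 = 48)
p(x) = 10000000000000000 (p(x) = (10⁴)⁴ = 10000⁴ = 10000000000000000)
(9151 + p(C(-2, -13))) + Z(-76)*(-3) = (9151 + 10000000000000000) + 48*(-3) = 10000000000009151 - 144 = 10000000000009007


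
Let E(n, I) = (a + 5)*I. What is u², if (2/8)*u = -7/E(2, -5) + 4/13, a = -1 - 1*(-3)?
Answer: 17424/4225 ≈ 4.1240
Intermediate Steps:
a = 2 (a = -1 + 3 = 2)
E(n, I) = 7*I (E(n, I) = (2 + 5)*I = 7*I)
u = 132/65 (u = 4*(-7/(7*(-5)) + 4/13) = 4*(-7/(-35) + 4*(1/13)) = 4*(-7*(-1/35) + 4/13) = 4*(⅕ + 4/13) = 4*(33/65) = 132/65 ≈ 2.0308)
u² = (132/65)² = 17424/4225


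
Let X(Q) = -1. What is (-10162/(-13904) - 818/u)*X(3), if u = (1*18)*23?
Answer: 1791601/1439064 ≈ 1.2450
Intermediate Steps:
u = 414 (u = 18*23 = 414)
(-10162/(-13904) - 818/u)*X(3) = (-10162/(-13904) - 818/414)*(-1) = (-10162*(-1/13904) - 818*1/414)*(-1) = (5081/6952 - 409/207)*(-1) = -1791601/1439064*(-1) = 1791601/1439064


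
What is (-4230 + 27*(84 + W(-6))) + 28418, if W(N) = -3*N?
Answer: 26942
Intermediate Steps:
(-4230 + 27*(84 + W(-6))) + 28418 = (-4230 + 27*(84 - 3*(-6))) + 28418 = (-4230 + 27*(84 + 18)) + 28418 = (-4230 + 27*102) + 28418 = (-4230 + 2754) + 28418 = -1476 + 28418 = 26942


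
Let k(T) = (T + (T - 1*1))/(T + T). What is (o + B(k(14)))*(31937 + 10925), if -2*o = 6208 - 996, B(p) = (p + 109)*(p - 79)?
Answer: -187965278889/392 ≈ -4.7950e+8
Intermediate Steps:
k(T) = (-1 + 2*T)/(2*T) (k(T) = (T + (T - 1))/((2*T)) = (T + (-1 + T))*(1/(2*T)) = (-1 + 2*T)*(1/(2*T)) = (-1 + 2*T)/(2*T))
B(p) = (-79 + p)*(109 + p) (B(p) = (109 + p)*(-79 + p) = (-79 + p)*(109 + p))
o = -2606 (o = -(6208 - 996)/2 = -½*5212 = -2606)
(o + B(k(14)))*(31937 + 10925) = (-2606 + (-8611 + ((-½ + 14)/14)² + 30*((-½ + 14)/14)))*(31937 + 10925) = (-2606 + (-8611 + ((1/14)*(27/2))² + 30*((1/14)*(27/2))))*42862 = (-2606 + (-8611 + (27/28)² + 30*(27/28)))*42862 = (-2606 + (-8611 + 729/784 + 405/14))*42862 = (-2606 - 6727615/784)*42862 = -8770719/784*42862 = -187965278889/392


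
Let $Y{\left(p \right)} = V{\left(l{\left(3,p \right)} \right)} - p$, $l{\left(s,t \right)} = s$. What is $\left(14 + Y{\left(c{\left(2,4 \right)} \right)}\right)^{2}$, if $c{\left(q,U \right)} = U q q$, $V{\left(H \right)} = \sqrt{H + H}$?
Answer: $\left(2 - \sqrt{6}\right)^{2} \approx 0.20204$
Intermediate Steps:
$V{\left(H \right)} = \sqrt{2} \sqrt{H}$ ($V{\left(H \right)} = \sqrt{2 H} = \sqrt{2} \sqrt{H}$)
$c{\left(q,U \right)} = U q^{2}$
$Y{\left(p \right)} = \sqrt{6} - p$ ($Y{\left(p \right)} = \sqrt{2} \sqrt{3} - p = \sqrt{6} - p$)
$\left(14 + Y{\left(c{\left(2,4 \right)} \right)}\right)^{2} = \left(14 + \left(\sqrt{6} - 4 \cdot 2^{2}\right)\right)^{2} = \left(14 + \left(\sqrt{6} - 4 \cdot 4\right)\right)^{2} = \left(14 + \left(\sqrt{6} - 16\right)\right)^{2} = \left(14 - \left(16 - \sqrt{6}\right)\right)^{2} = \left(-2 + \sqrt{6}\right)^{2}$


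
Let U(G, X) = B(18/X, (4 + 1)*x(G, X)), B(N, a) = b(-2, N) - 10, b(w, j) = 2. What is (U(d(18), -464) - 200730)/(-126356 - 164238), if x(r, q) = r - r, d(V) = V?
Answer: 100369/145297 ≈ 0.69079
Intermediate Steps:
x(r, q) = 0
B(N, a) = -8 (B(N, a) = 2 - 10 = -8)
U(G, X) = -8
(U(d(18), -464) - 200730)/(-126356 - 164238) = (-8 - 200730)/(-126356 - 164238) = -200738/(-290594) = -200738*(-1/290594) = 100369/145297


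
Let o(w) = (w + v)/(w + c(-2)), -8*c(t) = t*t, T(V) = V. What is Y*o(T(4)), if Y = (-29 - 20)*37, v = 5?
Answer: -4662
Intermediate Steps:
c(t) = -t**2/8 (c(t) = -t*t/8 = -t**2/8)
o(w) = (5 + w)/(-1/2 + w) (o(w) = (w + 5)/(w - 1/8*(-2)**2) = (5 + w)/(w - 1/8*4) = (5 + w)/(w - 1/2) = (5 + w)/(-1/2 + w))
Y = -1813 (Y = -49*37 = -1813)
Y*o(T(4)) = -3626*(5 + 4)/(-1 + 2*4) = -3626*9/(-1 + 8) = -3626*9/7 = -1813*18/7 = -4662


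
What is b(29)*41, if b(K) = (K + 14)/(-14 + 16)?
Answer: 1763/2 ≈ 881.50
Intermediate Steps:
b(K) = 7 + K/2 (b(K) = (14 + K)/2 = (14 + K)*(½) = 7 + K/2)
b(29)*41 = (7 + (½)*29)*41 = (7 + 29/2)*41 = (43/2)*41 = 1763/2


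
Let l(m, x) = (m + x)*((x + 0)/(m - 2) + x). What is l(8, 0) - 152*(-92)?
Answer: 13984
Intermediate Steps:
l(m, x) = (m + x)*(x + x/(-2 + m)) (l(m, x) = (m + x)*(x/(-2 + m) + x) = (m + x)*(x + x/(-2 + m)))
l(8, 0) - 152*(-92) = 0*(8² - 1*8 - 1*0 + 8*0)/(-2 + 8) - 152*(-92) = 0*(64 - 8 + 0 + 0)/6 + 13984 = 0*(⅙)*56 + 13984 = 0 + 13984 = 13984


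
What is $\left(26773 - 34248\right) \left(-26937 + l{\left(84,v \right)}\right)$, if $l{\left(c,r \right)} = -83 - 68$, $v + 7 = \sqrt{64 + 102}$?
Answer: $202482800$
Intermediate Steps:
$v = -7 + \sqrt{166}$ ($v = -7 + \sqrt{64 + 102} = -7 + \sqrt{166} \approx 5.8841$)
$l{\left(c,r \right)} = -151$ ($l{\left(c,r \right)} = -83 - 68 = -151$)
$\left(26773 - 34248\right) \left(-26937 + l{\left(84,v \right)}\right) = \left(26773 - 34248\right) \left(-26937 - 151\right) = \left(-7475\right) \left(-27088\right) = 202482800$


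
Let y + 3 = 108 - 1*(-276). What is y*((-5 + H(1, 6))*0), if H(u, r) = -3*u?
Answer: 0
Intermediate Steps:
y = 381 (y = -3 + (108 - 1*(-276)) = -3 + (108 + 276) = -3 + 384 = 381)
y*((-5 + H(1, 6))*0) = 381*((-5 - 3*1)*0) = 381*((-5 - 3)*0) = 381*(-8*0) = 381*0 = 0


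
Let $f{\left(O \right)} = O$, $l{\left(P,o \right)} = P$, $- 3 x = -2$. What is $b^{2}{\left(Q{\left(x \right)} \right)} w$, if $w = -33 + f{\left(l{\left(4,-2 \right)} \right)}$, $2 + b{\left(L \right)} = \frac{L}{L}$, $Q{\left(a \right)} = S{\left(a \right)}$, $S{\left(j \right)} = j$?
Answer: $-29$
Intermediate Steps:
$x = \frac{2}{3}$ ($x = \left(- \frac{1}{3}\right) \left(-2\right) = \frac{2}{3} \approx 0.66667$)
$Q{\left(a \right)} = a$
$b{\left(L \right)} = -1$ ($b{\left(L \right)} = -2 + \frac{L}{L} = -2 + 1 = -1$)
$w = -29$ ($w = -33 + 4 = -29$)
$b^{2}{\left(Q{\left(x \right)} \right)} w = \left(-1\right)^{2} \left(-29\right) = 1 \left(-29\right) = -29$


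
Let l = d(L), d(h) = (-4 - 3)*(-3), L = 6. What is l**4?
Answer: 194481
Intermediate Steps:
d(h) = 21 (d(h) = -7*(-3) = 21)
l = 21
l**4 = 21**4 = 194481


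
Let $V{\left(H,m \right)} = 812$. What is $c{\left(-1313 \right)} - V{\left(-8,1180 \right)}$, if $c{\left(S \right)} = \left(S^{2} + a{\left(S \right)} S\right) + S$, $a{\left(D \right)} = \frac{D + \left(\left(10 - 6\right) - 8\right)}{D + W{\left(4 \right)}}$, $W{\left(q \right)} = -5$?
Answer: $\frac{2267661171}{1318} \approx 1.7205 \cdot 10^{6}$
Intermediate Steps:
$a{\left(D \right)} = \frac{-4 + D}{-5 + D}$ ($a{\left(D \right)} = \frac{D + \left(\left(10 - 6\right) - 8\right)}{D - 5} = \frac{D + \left(4 - 8\right)}{-5 + D} = \frac{D - 4}{-5 + D} = \frac{-4 + D}{-5 + D}$)
$c{\left(S \right)} = S + S^{2} + \frac{S \left(-4 + S\right)}{-5 + S}$ ($c{\left(S \right)} = \left(S^{2} + \frac{-4 + S}{-5 + S} S\right) + S = \left(S^{2} + \frac{S \left(-4 + S\right)}{-5 + S}\right) + S = S + S^{2} + \frac{S \left(-4 + S\right)}{-5 + S}$)
$c{\left(-1313 \right)} - V{\left(-8,1180 \right)} = - \frac{1313 \left(-9 + \left(-1313\right)^{2} - -3939\right)}{-5 - 1313} - 812 = - \frac{1313 \left(-9 + 1723969 + 3939\right)}{-1318} - 812 = \left(-1313\right) \left(- \frac{1}{1318}\right) 1727899 - 812 = \frac{2268731387}{1318} - 812 = \frac{2267661171}{1318}$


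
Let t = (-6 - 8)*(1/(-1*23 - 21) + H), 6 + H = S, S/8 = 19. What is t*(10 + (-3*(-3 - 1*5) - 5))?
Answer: -1303869/22 ≈ -59267.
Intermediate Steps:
S = 152 (S = 8*19 = 152)
H = 146 (H = -6 + 152 = 146)
t = -44961/22 (t = (-6 - 8)*(1/(-1*23 - 21) + 146) = -14*(1/(-23 - 21) + 146) = -14*(1/(-44) + 146) = -14*(-1/44 + 146) = -14*6423/44 = -44961/22 ≈ -2043.7)
t*(10 + (-3*(-3 - 1*5) - 5)) = -44961*(10 + (-3*(-3 - 1*5) - 5))/22 = -44961*(10 + (-3*(-3 - 5) - 5))/22 = -44961*(10 + (-3*(-8) - 5))/22 = -44961*(10 + (24 - 5))/22 = -44961*(10 + 19)/22 = -44961/22*29 = -1303869/22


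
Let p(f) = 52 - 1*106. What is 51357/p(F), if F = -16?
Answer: -17119/18 ≈ -951.06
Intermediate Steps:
p(f) = -54 (p(f) = 52 - 106 = -54)
51357/p(F) = 51357/(-54) = 51357*(-1/54) = -17119/18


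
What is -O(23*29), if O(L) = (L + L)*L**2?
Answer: -593481926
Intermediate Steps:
O(L) = 2*L**3 (O(L) = (2*L)*L**2 = 2*L**3)
-O(23*29) = -2*(23*29)**3 = -2*667**3 = -2*296740963 = -1*593481926 = -593481926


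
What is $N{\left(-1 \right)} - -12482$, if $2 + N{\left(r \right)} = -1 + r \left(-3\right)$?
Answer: $12482$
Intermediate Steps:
$N{\left(r \right)} = -3 - 3 r$ ($N{\left(r \right)} = -2 + \left(-1 + r \left(-3\right)\right) = -2 - \left(1 + 3 r\right) = -3 - 3 r$)
$N{\left(-1 \right)} - -12482 = \left(-3 - -3\right) - -12482 = \left(-3 + 3\right) + 12482 = 0 + 12482 = 12482$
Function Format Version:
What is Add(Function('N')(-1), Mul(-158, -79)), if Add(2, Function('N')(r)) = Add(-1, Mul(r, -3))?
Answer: 12482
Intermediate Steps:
Function('N')(r) = Add(-3, Mul(-3, r)) (Function('N')(r) = Add(-2, Add(-1, Mul(r, -3))) = Add(-2, Add(-1, Mul(-3, r))) = Add(-3, Mul(-3, r)))
Add(Function('N')(-1), Mul(-158, -79)) = Add(Add(-3, Mul(-3, -1)), Mul(-158, -79)) = Add(Add(-3, 3), 12482) = Add(0, 12482) = 12482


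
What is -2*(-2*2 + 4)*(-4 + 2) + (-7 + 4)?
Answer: -3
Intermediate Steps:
-2*(-2*2 + 4)*(-4 + 2) + (-7 + 4) = -2*(-4 + 4)*(-2) - 3 = -0*(-2) - 3 = -2*0 - 3 = 0 - 3 = -3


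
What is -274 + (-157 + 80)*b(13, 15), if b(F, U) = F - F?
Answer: -274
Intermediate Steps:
b(F, U) = 0
-274 + (-157 + 80)*b(13, 15) = -274 + (-157 + 80)*0 = -274 - 77*0 = -274 + 0 = -274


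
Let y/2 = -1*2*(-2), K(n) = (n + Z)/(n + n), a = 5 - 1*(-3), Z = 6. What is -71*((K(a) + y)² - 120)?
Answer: 187369/64 ≈ 2927.6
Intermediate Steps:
a = 8 (a = 5 + 3 = 8)
K(n) = (6 + n)/(2*n) (K(n) = (n + 6)/(n + n) = (6 + n)/((2*n)) = (6 + n)*(1/(2*n)) = (6 + n)/(2*n))
y = 8 (y = 2*(-1*2*(-2)) = 2*(-2*(-2)) = 2*4 = 8)
-71*((K(a) + y)² - 120) = -71*(((½)*(6 + 8)/8 + 8)² - 120) = -71*(((½)*(⅛)*14 + 8)² - 120) = -71*((7/8 + 8)² - 120) = -71*((71/8)² - 120) = -71*(5041/64 - 120) = -71*(-2639/64) = 187369/64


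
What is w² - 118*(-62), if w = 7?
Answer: 7365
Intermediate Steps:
w² - 118*(-62) = 7² - 118*(-62) = 49 + 7316 = 7365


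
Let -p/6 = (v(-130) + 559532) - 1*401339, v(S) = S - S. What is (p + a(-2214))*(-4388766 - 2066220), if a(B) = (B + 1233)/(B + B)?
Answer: 502397614081037/82 ≈ 6.1268e+12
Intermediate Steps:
a(B) = (1233 + B)/(2*B) (a(B) = (1233 + B)/((2*B)) = (1233 + B)*(1/(2*B)) = (1233 + B)/(2*B))
v(S) = 0
p = -949158 (p = -6*((0 + 559532) - 1*401339) = -6*(559532 - 401339) = -6*158193 = -949158)
(p + a(-2214))*(-4388766 - 2066220) = (-949158 + (1/2)*(1233 - 2214)/(-2214))*(-4388766 - 2066220) = (-949158 + (1/2)*(-1/2214)*(-981))*(-6454986) = (-949158 + 109/492)*(-6454986) = -466985627/492*(-6454986) = 502397614081037/82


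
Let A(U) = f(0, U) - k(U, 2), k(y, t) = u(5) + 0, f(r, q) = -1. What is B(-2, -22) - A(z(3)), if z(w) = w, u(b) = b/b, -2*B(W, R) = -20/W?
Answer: -3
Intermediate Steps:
B(W, R) = 10/W (B(W, R) = -(-10)/W = 10/W)
u(b) = 1
k(y, t) = 1 (k(y, t) = 1 + 0 = 1)
A(U) = -2 (A(U) = -1 - 1*1 = -1 - 1 = -2)
B(-2, -22) - A(z(3)) = 10/(-2) - 1*(-2) = 10*(-½) + 2 = -5 + 2 = -3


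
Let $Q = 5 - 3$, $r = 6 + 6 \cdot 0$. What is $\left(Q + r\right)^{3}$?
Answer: $512$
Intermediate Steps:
$r = 6$ ($r = 6 + 0 = 6$)
$Q = 2$
$\left(Q + r\right)^{3} = \left(2 + 6\right)^{3} = 8^{3} = 512$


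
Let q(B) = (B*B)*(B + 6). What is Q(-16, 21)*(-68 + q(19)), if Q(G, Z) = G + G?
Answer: -286624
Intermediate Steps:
Q(G, Z) = 2*G
q(B) = B**2*(6 + B)
Q(-16, 21)*(-68 + q(19)) = (2*(-16))*(-68 + 19**2*(6 + 19)) = -32*(-68 + 361*25) = -32*(-68 + 9025) = -32*8957 = -286624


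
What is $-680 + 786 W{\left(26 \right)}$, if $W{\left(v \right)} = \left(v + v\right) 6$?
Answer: $244552$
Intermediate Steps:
$W{\left(v \right)} = 12 v$ ($W{\left(v \right)} = 2 v 6 = 12 v$)
$-680 + 786 W{\left(26 \right)} = -680 + 786 \cdot 12 \cdot 26 = -680 + 786 \cdot 312 = -680 + 245232 = 244552$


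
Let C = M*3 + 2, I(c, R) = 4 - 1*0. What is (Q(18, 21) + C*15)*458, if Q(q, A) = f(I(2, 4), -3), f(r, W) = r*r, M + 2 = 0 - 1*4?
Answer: -102592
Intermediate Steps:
M = -6 (M = -2 + (0 - 1*4) = -2 + (0 - 4) = -2 - 4 = -6)
I(c, R) = 4 (I(c, R) = 4 + 0 = 4)
f(r, W) = r²
Q(q, A) = 16 (Q(q, A) = 4² = 16)
C = -16 (C = -6*3 + 2 = -18 + 2 = -16)
(Q(18, 21) + C*15)*458 = (16 - 16*15)*458 = (16 - 240)*458 = -224*458 = -102592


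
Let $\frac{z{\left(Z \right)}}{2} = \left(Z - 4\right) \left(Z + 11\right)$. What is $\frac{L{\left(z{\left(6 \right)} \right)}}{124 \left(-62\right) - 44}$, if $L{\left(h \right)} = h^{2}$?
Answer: $- \frac{1156}{1933} \approx -0.59803$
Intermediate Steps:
$z{\left(Z \right)} = 2 \left(-4 + Z\right) \left(11 + Z\right)$ ($z{\left(Z \right)} = 2 \left(Z - 4\right) \left(Z + 11\right) = 2 \left(-4 + Z\right) \left(11 + Z\right)$)
$\frac{L{\left(z{\left(6 \right)} \right)}}{124 \left(-62\right) - 44} = \frac{\left(-88 + 2 \cdot 6^{2} + 14 \cdot 6\right)^{2}}{124 \left(-62\right) - 44} = \frac{\left(-88 + 2 \cdot 36 + 84\right)^{2}}{-7688 - 44} = \frac{\left(-88 + 72 + 84\right)^{2}}{-7732} = 68^{2} \left(- \frac{1}{7732}\right) = 4624 \left(- \frac{1}{7732}\right) = - \frac{1156}{1933}$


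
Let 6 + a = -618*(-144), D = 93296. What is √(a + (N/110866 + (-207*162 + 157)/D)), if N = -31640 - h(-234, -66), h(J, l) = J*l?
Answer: 5*√2478155358219782577/26386108 ≈ 298.30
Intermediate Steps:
N = -47084 (N = -31640 - (-234)*(-66) = -31640 - 1*15444 = -31640 - 15444 = -47084)
a = 88986 (a = -6 - 618*(-144) = -6 + 88992 = 88986)
√(a + (N/110866 + (-207*162 + 157)/D)) = √(88986 + (-47084/110866 + (-207*162 + 157)/93296)) = √(88986 + (-47084*1/110866 + (-33534 + 157)*(1/93296))) = √(88986 + (-23542/55433 - 33377*1/93296)) = √(88986 + (-23542/55433 - 33377/93296)) = √(88986 - 578080239/738811024) = √(65743259701425/738811024) = 5*√2478155358219782577/26386108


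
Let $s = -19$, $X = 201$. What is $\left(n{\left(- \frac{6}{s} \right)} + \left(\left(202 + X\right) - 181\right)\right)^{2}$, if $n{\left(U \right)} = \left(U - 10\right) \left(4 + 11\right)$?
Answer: $\frac{2125764}{361} \approx 5888.5$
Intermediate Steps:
$n{\left(U \right)} = -150 + 15 U$ ($n{\left(U \right)} = \left(-10 + U\right) 15 = -150 + 15 U$)
$\left(n{\left(- \frac{6}{s} \right)} + \left(\left(202 + X\right) - 181\right)\right)^{2} = \left(\left(-150 + 15 \left(- \frac{6}{-19}\right)\right) + \left(\left(202 + 201\right) - 181\right)\right)^{2} = \left(\left(-150 + 15 \left(\left(-6\right) \left(- \frac{1}{19}\right)\right)\right) + \left(403 - 181\right)\right)^{2} = \left(\left(-150 + 15 \cdot \frac{6}{19}\right) + 222\right)^{2} = \left(\left(-150 + \frac{90}{19}\right) + 222\right)^{2} = \left(- \frac{2760}{19} + 222\right)^{2} = \left(\frac{1458}{19}\right)^{2} = \frac{2125764}{361}$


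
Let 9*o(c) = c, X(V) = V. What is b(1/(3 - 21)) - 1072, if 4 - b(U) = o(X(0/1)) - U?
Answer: -19225/18 ≈ -1068.1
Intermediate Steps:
o(c) = c/9
b(U) = 4 + U (b(U) = 4 - ((0/1)/9 - U) = 4 - ((0*1)/9 - U) = 4 - ((⅑)*0 - U) = 4 - (0 - U) = 4 - (-1)*U = 4 + U)
b(1/(3 - 21)) - 1072 = (4 + 1/(3 - 21)) - 1072 = (4 + 1/(-18)) - 1072 = (4 - 1/18) - 1072 = 71/18 - 1072 = -19225/18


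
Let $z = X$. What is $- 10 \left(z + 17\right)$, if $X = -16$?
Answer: $-10$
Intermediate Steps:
$z = -16$
$- 10 \left(z + 17\right) = - 10 \left(-16 + 17\right) = \left(-10\right) 1 = -10$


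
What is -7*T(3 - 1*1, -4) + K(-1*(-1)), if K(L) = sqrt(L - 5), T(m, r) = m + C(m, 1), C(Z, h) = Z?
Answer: -28 + 2*I ≈ -28.0 + 2.0*I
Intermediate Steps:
T(m, r) = 2*m (T(m, r) = m + m = 2*m)
K(L) = sqrt(-5 + L)
-7*T(3 - 1*1, -4) + K(-1*(-1)) = -14*(3 - 1*1) + sqrt(-5 - 1*(-1)) = -14*(3 - 1) + sqrt(-5 + 1) = -14*2 + sqrt(-4) = -7*4 + 2*I = -28 + 2*I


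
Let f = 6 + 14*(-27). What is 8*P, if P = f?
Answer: -2976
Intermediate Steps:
f = -372 (f = 6 - 378 = -372)
P = -372
8*P = 8*(-372) = -2976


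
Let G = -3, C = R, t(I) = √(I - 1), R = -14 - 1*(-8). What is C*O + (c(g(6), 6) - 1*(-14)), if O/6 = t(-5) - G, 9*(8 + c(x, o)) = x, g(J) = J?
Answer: -304/3 - 36*I*√6 ≈ -101.33 - 88.182*I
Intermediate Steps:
R = -6 (R = -14 + 8 = -6)
c(x, o) = -8 + x/9
t(I) = √(-1 + I)
C = -6
O = 18 + 6*I*√6 (O = 6*(√(-1 - 5) - 1*(-3)) = 6*(√(-6) + 3) = 6*(I*√6 + 3) = 6*(3 + I*√6) = 18 + 6*I*√6 ≈ 18.0 + 14.697*I)
C*O + (c(g(6), 6) - 1*(-14)) = -6*(18 + 6*I*√6) + ((-8 + (⅑)*6) - 1*(-14)) = (-108 - 36*I*√6) + ((-8 + ⅔) + 14) = (-108 - 36*I*√6) + (-22/3 + 14) = (-108 - 36*I*√6) + 20/3 = -304/3 - 36*I*√6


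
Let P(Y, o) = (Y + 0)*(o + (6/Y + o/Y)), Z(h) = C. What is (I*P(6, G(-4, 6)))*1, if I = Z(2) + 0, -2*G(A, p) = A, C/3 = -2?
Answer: -120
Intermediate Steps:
C = -6 (C = 3*(-2) = -6)
G(A, p) = -A/2
Z(h) = -6
P(Y, o) = Y*(o + 6/Y + o/Y)
I = -6 (I = -6 + 0 = -6)
(I*P(6, G(-4, 6)))*1 = -6*(6 - 1/2*(-4) + 6*(-1/2*(-4)))*1 = -6*(6 + 2 + 6*2)*1 = -6*(6 + 2 + 12)*1 = -6*20*1 = -120*1 = -120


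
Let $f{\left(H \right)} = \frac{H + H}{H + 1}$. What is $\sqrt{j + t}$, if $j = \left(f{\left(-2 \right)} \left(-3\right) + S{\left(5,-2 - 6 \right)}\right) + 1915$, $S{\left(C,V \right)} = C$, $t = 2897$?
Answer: $31 \sqrt{5} \approx 69.318$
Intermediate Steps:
$f{\left(H \right)} = \frac{2 H}{1 + H}$
$j = 1908$ ($j = \left(2 \left(-2\right) \frac{1}{1 - 2} \left(-3\right) + 5\right) + 1915 = \left(2 \left(-2\right) \frac{1}{-1} \left(-3\right) + 5\right) + 1915 = \left(2 \left(-2\right) \left(-1\right) \left(-3\right) + 5\right) + 1915 = \left(4 \left(-3\right) + 5\right) + 1915 = \left(-12 + 5\right) + 1915 = -7 + 1915 = 1908$)
$\sqrt{j + t} = \sqrt{1908 + 2897} = \sqrt{4805} = 31 \sqrt{5}$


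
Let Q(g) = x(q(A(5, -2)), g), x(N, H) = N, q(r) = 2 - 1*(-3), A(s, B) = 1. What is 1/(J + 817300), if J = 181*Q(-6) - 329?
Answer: 1/817876 ≈ 1.2227e-6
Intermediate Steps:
q(r) = 5 (q(r) = 2 + 3 = 5)
Q(g) = 5
J = 576 (J = 181*5 - 329 = 905 - 329 = 576)
1/(J + 817300) = 1/(576 + 817300) = 1/817876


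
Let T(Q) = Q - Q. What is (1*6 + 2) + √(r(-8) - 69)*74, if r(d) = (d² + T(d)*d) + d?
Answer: 8 + 74*I*√13 ≈ 8.0 + 266.81*I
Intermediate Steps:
T(Q) = 0
r(d) = d + d² (r(d) = (d² + 0*d) + d = (d² + 0) + d = d² + d = d + d²)
(1*6 + 2) + √(r(-8) - 69)*74 = (1*6 + 2) + √(-8*(1 - 8) - 69)*74 = (6 + 2) + √(-8*(-7) - 69)*74 = 8 + √(56 - 69)*74 = 8 + √(-13)*74 = 8 + (I*√13)*74 = 8 + 74*I*√13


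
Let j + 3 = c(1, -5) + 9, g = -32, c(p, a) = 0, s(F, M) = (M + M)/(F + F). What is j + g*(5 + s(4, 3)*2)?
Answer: -202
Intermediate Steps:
s(F, M) = M/F (s(F, M) = (2*M)/((2*F)) = (2*M)*(1/(2*F)) = M/F)
j = 6 (j = -3 + (0 + 9) = -3 + 9 = 6)
j + g*(5 + s(4, 3)*2) = 6 - 32*(5 + (3/4)*2) = 6 - 32*(5 + (3*(¼))*2) = 6 - 32*(5 + (¾)*2) = 6 - 32*(5 + 3/2) = 6 - 32*13/2 = 6 - 208 = -202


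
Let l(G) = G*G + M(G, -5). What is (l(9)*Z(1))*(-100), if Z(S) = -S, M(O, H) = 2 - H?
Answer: 8800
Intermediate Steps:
l(G) = 7 + G**2 (l(G) = G*G + (2 - 1*(-5)) = G**2 + (2 + 5) = G**2 + 7 = 7 + G**2)
(l(9)*Z(1))*(-100) = ((7 + 9**2)*(-1*1))*(-100) = ((7 + 81)*(-1))*(-100) = (88*(-1))*(-100) = -88*(-100) = 8800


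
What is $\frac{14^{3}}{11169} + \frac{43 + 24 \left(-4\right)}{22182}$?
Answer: $\frac{20091817}{82583586} \approx 0.24329$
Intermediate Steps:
$\frac{14^{3}}{11169} + \frac{43 + 24 \left(-4\right)}{22182} = 2744 \cdot \frac{1}{11169} + \left(43 - 96\right) \frac{1}{22182} = \frac{2744}{11169} - \frac{53}{22182} = \frac{20091817}{82583586}$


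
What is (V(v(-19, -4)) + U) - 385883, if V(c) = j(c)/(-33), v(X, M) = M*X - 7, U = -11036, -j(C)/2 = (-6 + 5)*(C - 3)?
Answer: -396923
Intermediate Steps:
j(C) = -6 + 2*C (j(C) = -2*(-6 + 5)*(C - 3) = -(-2)*(-3 + C) = -2*(3 - C) = -6 + 2*C)
v(X, M) = -7 + M*X
V(c) = 2/11 - 2*c/33 (V(c) = (-6 + 2*c)/(-33) = (-6 + 2*c)*(-1/33) = 2/11 - 2*c/33)
(V(v(-19, -4)) + U) - 385883 = ((2/11 - 2*(-7 - 4*(-19))/33) - 11036) - 385883 = ((2/11 - 2*(-7 + 76)/33) - 11036) - 385883 = ((2/11 - 2/33*69) - 11036) - 385883 = ((2/11 - 46/11) - 11036) - 385883 = (-4 - 11036) - 385883 = -11040 - 385883 = -396923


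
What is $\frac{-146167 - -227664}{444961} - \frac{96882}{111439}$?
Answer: $- \frac{34026767419}{49586008879} \approx -0.68622$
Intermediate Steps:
$\frac{-146167 - -227664}{444961} - \frac{96882}{111439} = \left(-146167 + 227664\right) \frac{1}{444961} - \frac{96882}{111439} = 81497 \cdot \frac{1}{444961} - \frac{96882}{111439} = \frac{81497}{444961} - \frac{96882}{111439} = - \frac{34026767419}{49586008879}$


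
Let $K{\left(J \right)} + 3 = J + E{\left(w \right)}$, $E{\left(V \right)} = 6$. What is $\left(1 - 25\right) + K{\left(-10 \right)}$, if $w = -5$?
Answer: $-31$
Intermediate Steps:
$K{\left(J \right)} = 3 + J$ ($K{\left(J \right)} = -3 + \left(J + 6\right) = -3 + \left(6 + J\right) = 3 + J$)
$\left(1 - 25\right) + K{\left(-10 \right)} = \left(1 - 25\right) + \left(3 - 10\right) = \left(1 - 25\right) - 7 = -24 - 7 = -31$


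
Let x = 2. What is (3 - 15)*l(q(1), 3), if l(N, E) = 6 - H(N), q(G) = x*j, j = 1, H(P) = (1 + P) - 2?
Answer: -60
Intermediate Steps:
H(P) = -1 + P
q(G) = 2 (q(G) = 2*1 = 2)
l(N, E) = 7 - N (l(N, E) = 6 - (-1 + N) = 6 + (1 - N) = 7 - N)
(3 - 15)*l(q(1), 3) = (3 - 15)*(7 - 1*2) = -12*(7 - 2) = -12*5 = -60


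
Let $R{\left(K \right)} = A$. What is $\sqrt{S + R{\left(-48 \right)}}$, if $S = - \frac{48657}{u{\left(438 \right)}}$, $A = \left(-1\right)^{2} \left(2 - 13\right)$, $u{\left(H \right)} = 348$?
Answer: $\frac{i \sqrt{507355}}{58} \approx 12.281 i$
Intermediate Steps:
$A = -11$ ($A = 1 \left(-11\right) = -11$)
$R{\left(K \right)} = -11$
$S = - \frac{16219}{116}$ ($S = - \frac{48657}{348} = \left(-48657\right) \frac{1}{348} = - \frac{16219}{116} \approx -139.82$)
$\sqrt{S + R{\left(-48 \right)}} = \sqrt{- \frac{16219}{116} - 11} = \sqrt{- \frac{17495}{116}} = \frac{i \sqrt{507355}}{58}$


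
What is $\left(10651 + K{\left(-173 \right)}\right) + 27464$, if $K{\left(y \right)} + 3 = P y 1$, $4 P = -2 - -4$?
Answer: $\frac{76051}{2} \approx 38026.0$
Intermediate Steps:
$P = \frac{1}{2}$ ($P = \frac{-2 - -4}{4} = \frac{-2 + 4}{4} = \frac{1}{4} \cdot 2 = \frac{1}{2} \approx 0.5$)
$K{\left(y \right)} = -3 + \frac{y}{2}$ ($K{\left(y \right)} = -3 + \frac{y}{2} \cdot 1 = -3 + \frac{y}{2}$)
$\left(10651 + K{\left(-173 \right)}\right) + 27464 = \left(10651 + \left(-3 + \frac{1}{2} \left(-173\right)\right)\right) + 27464 = \left(10651 - \frac{179}{2}\right) + 27464 = \frac{21123}{2} + 27464 = \frac{76051}{2}$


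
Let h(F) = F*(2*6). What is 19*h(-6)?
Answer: -1368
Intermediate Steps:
h(F) = 12*F (h(F) = F*12 = 12*F)
19*h(-6) = 19*(12*(-6)) = 19*(-72) = -1368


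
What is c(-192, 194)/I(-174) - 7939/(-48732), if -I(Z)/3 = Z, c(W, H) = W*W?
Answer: 100033367/1413228 ≈ 70.784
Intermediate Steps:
c(W, H) = W²
I(Z) = -3*Z
c(-192, 194)/I(-174) - 7939/(-48732) = (-192)²/((-3*(-174))) - 7939/(-48732) = 36864/522 - 7939*(-1/48732) = 36864*(1/522) + 7939/48732 = 2048/29 + 7939/48732 = 100033367/1413228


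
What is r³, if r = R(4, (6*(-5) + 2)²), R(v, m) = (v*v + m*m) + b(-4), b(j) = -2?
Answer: 232234133134563000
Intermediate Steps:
R(v, m) = -2 + m² + v² (R(v, m) = (v*v + m*m) - 2 = (v² + m²) - 2 = (m² + v²) - 2 = -2 + m² + v²)
r = 614670 (r = -2 + ((6*(-5) + 2)²)² + 4² = -2 + ((-30 + 2)²)² + 16 = -2 + ((-28)²)² + 16 = -2 + 784² + 16 = -2 + 614656 + 16 = 614670)
r³ = 614670³ = 232234133134563000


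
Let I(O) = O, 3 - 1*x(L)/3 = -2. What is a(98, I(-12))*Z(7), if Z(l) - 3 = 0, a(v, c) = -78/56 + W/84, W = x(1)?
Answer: -51/14 ≈ -3.6429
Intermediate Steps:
x(L) = 15 (x(L) = 9 - 3*(-2) = 9 + 6 = 15)
W = 15
a(v, c) = -17/14 (a(v, c) = -78/56 + 15/84 = -78*1/56 + 15*(1/84) = -39/28 + 5/28 = -17/14)
Z(l) = 3 (Z(l) = 3 + 0 = 3)
a(98, I(-12))*Z(7) = -17/14*3 = -51/14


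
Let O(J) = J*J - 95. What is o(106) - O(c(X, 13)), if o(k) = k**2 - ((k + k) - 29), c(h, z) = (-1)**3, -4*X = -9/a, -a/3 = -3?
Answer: 11147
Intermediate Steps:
a = 9 (a = -3*(-3) = 9)
X = 1/4 (X = -(-9)/(4*9) = -1/4*(-1) = 1/4 ≈ 0.25000)
c(h, z) = -1
O(J) = -95 + J**2 (O(J) = J**2 - 95 = -95 + J**2)
o(k) = 29 + k**2 - 2*k (o(k) = k**2 - (2*k - 29) = k**2 - (-29 + 2*k) = k**2 + (29 - 2*k) = 29 + k**2 - 2*k)
o(106) - O(c(X, 13)) = (29 + 106**2 - 2*106) - (-95 + (-1)**2) = (29 + 11236 - 212) - (-95 + 1) = 11053 - 1*(-94) = 11053 + 94 = 11147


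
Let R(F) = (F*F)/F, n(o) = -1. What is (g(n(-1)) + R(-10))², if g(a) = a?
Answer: 121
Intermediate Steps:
R(F) = F (R(F) = F²/F = F)
(g(n(-1)) + R(-10))² = (-1 - 10)² = (-11)² = 121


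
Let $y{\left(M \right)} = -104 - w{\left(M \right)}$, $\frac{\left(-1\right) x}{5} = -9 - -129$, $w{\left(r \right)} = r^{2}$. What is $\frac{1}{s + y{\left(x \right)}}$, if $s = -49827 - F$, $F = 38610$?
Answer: $- \frac{1}{448541} \approx -2.2295 \cdot 10^{-6}$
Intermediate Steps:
$s = -88437$ ($s = -49827 - 38610 = -88437$)
$x = -600$ ($x = - 5 \left(-9 - -129\right) = - 5 \left(-9 + 129\right) = \left(-5\right) 120 = -600$)
$y{\left(M \right)} = -104 - M^{2}$
$\frac{1}{s + y{\left(x \right)}} = \frac{1}{-88437 - 360104} = \frac{1}{-448541} = - \frac{1}{448541}$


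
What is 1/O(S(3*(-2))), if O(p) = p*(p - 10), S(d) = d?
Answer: 1/96 ≈ 0.010417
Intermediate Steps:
O(p) = p*(-10 + p)
1/O(S(3*(-2))) = 1/((3*(-2))*(-10 + 3*(-2))) = 1/(-6*(-10 - 6)) = 1/(-6*(-16)) = 1/96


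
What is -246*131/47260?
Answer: -16113/23630 ≈ -0.68189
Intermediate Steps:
-246*131/47260 = -32226*1/47260 = -16113/23630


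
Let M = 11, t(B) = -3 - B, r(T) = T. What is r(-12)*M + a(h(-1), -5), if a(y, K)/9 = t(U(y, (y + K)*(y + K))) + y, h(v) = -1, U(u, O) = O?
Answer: -492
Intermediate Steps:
a(y, K) = -27 - 9*(K + y)² + 9*y (a(y, K) = 9*((-3 - (y + K)*(y + K)) + y) = 9*((-3 - (K + y)*(K + y)) + y) = 9*((-3 - (K + y)²) + y) = 9*(-3 + y - (K + y)²) = -27 - 9*(K + y)² + 9*y)
r(-12)*M + a(h(-1), -5) = -12*11 + (-27 - 9*(-5 - 1)² + 9*(-1)) = -132 + (-27 - 9*(-6)² - 9) = -132 + (-27 - 9*36 - 9) = -132 + (-27 - 324 - 9) = -132 - 360 = -492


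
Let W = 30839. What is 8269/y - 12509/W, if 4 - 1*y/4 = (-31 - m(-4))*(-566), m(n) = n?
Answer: -1019457699/1884632968 ≈ -0.54093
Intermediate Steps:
y = -61112 (y = 16 - 4*(-31 - 1*(-4))*(-566) = 16 - 4*(-31 + 4)*(-566) = 16 - (-108)*(-566) = 16 - 4*15282 = 16 - 61128 = -61112)
8269/y - 12509/W = 8269/(-61112) - 12509/30839 = 8269*(-1/61112) - 12509*1/30839 = -8269/61112 - 12509/30839 = -1019457699/1884632968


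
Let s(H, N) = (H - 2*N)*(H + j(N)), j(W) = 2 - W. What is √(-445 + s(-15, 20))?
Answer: √1370 ≈ 37.013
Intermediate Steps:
s(H, N) = (H - 2*N)*(2 + H - N) (s(H, N) = (H - 2*N)*(H + (2 - N)) = (H - 2*N)*(2 + H - N))
√(-445 + s(-15, 20)) = √(-445 + ((-15)² - 1*(-15)*(-2 + 20) - 2*(-15)*20 + 2*20*(-2 + 20))) = √(-445 + (225 - 1*(-15)*18 + 600 + 2*20*18)) = √(-445 + (225 + 270 + 600 + 720)) = √(-445 + 1815) = √1370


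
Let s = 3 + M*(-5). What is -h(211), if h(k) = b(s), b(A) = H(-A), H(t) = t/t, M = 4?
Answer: -1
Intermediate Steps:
H(t) = 1
s = -17 (s = 3 + 4*(-5) = 3 - 20 = -17)
b(A) = 1
h(k) = 1
-h(211) = -1*1 = -1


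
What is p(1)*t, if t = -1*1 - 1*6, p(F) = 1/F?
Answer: -7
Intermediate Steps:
t = -7 (t = -1 - 6 = -7)
p(1)*t = -7/1 = 1*(-7) = -7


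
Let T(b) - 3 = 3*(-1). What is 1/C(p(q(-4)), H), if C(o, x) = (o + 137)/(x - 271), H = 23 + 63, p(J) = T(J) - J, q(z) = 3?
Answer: -185/134 ≈ -1.3806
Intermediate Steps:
T(b) = 0 (T(b) = 3 + 3*(-1) = 3 - 3 = 0)
p(J) = -J (p(J) = 0 - J = -J)
H = 86
C(o, x) = (137 + o)/(-271 + x)
1/C(p(q(-4)), H) = 1/((137 - 1*3)/(-271 + 86)) = 1/((137 - 3)/(-185)) = 1/(-1/185*134) = 1/(-134/185) = -185/134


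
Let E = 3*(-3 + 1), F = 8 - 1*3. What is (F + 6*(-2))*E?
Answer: 42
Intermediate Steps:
F = 5 (F = 8 - 3 = 5)
E = -6 (E = 3*(-2) = -6)
(F + 6*(-2))*E = (5 + 6*(-2))*(-6) = (5 - 12)*(-6) = -7*(-6) = 42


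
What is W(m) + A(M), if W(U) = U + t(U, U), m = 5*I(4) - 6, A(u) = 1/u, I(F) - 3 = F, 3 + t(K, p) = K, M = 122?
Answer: 6711/122 ≈ 55.008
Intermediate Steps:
t(K, p) = -3 + K
I(F) = 3 + F
m = 29 (m = 5*(3 + 4) - 6 = 5*7 - 6 = 35 - 6 = 29)
W(U) = -3 + 2*U (W(U) = U + (-3 + U) = -3 + 2*U)
W(m) + A(M) = (-3 + 2*29) + 1/122 = (-3 + 58) + 1/122 = 55 + 1/122 = 6711/122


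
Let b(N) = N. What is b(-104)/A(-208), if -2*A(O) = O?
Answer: -1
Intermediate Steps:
A(O) = -O/2
b(-104)/A(-208) = -104/((-½*(-208))) = -104/104 = -104*1/104 = -1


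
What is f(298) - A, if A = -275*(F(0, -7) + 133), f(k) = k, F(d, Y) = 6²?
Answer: 46773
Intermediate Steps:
F(d, Y) = 36
A = -46475 (A = -275*(36 + 133) = -275*169 = -46475)
f(298) - A = 298 - 1*(-46475) = 298 + 46475 = 46773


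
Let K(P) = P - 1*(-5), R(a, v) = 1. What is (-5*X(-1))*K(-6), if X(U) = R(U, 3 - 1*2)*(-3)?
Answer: -15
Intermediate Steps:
K(P) = 5 + P (K(P) = P + 5 = 5 + P)
X(U) = -3 (X(U) = 1*(-3) = -3)
(-5*X(-1))*K(-6) = (-5*(-3))*(5 - 6) = 15*(-1) = -15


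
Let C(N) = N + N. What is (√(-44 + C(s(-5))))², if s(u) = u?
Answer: -54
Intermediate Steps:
C(N) = 2*N
(√(-44 + C(s(-5))))² = (√(-44 + 2*(-5)))² = (√(-44 - 10))² = (√(-54))² = (3*I*√6)² = -54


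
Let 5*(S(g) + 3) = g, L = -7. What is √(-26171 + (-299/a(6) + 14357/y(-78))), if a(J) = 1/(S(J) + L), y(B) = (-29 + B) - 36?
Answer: 19*I*√33477730/715 ≈ 153.75*I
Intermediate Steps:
S(g) = -3 + g/5
y(B) = -65 + B
a(J) = 1/(-10 + J/5) (a(J) = 1/((-3 + J/5) - 7) = 1/(-10 + J/5))
√(-26171 + (-299/a(6) + 14357/y(-78))) = √(-26171 + (-299/(5/(-50 + 6)) + 14357/(-65 - 78))) = √(-26171 + (-299/(5/(-44)) + 14357/(-143))) = √(-26171 + (-299/(5*(-1/44)) + 14357*(-1/143))) = √(-26171 + (-299/(-5/44) - 14357/143)) = √(-26171 + (-299*(-44/5) - 14357/143)) = √(-26171 + (13156/5 - 14357/143)) = √(-26171 + 1809523/715) = √(-16902742/715) = 19*I*√33477730/715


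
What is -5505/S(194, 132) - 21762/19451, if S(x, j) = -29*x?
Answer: -15355257/109431326 ≈ -0.14032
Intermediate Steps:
-5505/S(194, 132) - 21762/19451 = -5505/((-29*194)) - 21762/19451 = -5505/(-5626) - 21762*1/19451 = -5505*(-1/5626) - 21762/19451 = 5505/5626 - 21762/19451 = -15355257/109431326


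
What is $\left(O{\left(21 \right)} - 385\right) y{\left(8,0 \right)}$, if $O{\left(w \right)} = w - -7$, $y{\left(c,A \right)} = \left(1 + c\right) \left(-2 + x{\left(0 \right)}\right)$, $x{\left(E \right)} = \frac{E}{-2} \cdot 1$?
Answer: $6426$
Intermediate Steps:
$x{\left(E \right)} = - \frac{E}{2}$ ($x{\left(E \right)} = E \left(- \frac{1}{2}\right) 1 = - \frac{E}{2} \cdot 1 = - \frac{E}{2}$)
$y{\left(c,A \right)} = -2 - 2 c$ ($y{\left(c,A \right)} = \left(1 + c\right) \left(-2 - 0\right) = \left(1 + c\right) \left(-2 + 0\right) = \left(1 + c\right) \left(-2\right) = -2 - 2 c$)
$O{\left(w \right)} = 7 + w$ ($O{\left(w \right)} = w + 7 = 7 + w$)
$\left(O{\left(21 \right)} - 385\right) y{\left(8,0 \right)} = \left(\left(7 + 21\right) - 385\right) \left(-2 - 16\right) = \left(28 - 385\right) \left(-2 - 16\right) = \left(-357\right) \left(-18\right) = 6426$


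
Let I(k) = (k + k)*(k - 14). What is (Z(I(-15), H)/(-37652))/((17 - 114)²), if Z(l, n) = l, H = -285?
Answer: -435/177133834 ≈ -2.4558e-6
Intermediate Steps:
I(k) = 2*k*(-14 + k) (I(k) = (2*k)*(-14 + k) = 2*k*(-14 + k))
(Z(I(-15), H)/(-37652))/((17 - 114)²) = ((2*(-15)*(-14 - 15))/(-37652))/((17 - 114)²) = ((2*(-15)*(-29))*(-1/37652))/((-97)²) = (870*(-1/37652))/9409 = -435/18826*1/9409 = -435/177133834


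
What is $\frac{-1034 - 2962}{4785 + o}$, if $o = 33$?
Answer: $- \frac{666}{803} \approx -0.82939$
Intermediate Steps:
$\frac{-1034 - 2962}{4785 + o} = \frac{-1034 - 2962}{4785 + 33} = - \frac{3996}{4818} = \left(-3996\right) \frac{1}{4818} = - \frac{666}{803}$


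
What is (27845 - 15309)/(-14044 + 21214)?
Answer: 6268/3585 ≈ 1.7484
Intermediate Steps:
(27845 - 15309)/(-14044 + 21214) = 12536/7170 = 12536*(1/7170) = 6268/3585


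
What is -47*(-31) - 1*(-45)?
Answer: 1502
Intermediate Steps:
-47*(-31) - 1*(-45) = 1457 + 45 = 1502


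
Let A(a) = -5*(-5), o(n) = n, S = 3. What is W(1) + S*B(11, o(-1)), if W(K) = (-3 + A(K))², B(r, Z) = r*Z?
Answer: 451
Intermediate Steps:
B(r, Z) = Z*r
A(a) = 25
W(K) = 484 (W(K) = (-3 + 25)² = 22² = 484)
W(1) + S*B(11, o(-1)) = 484 + 3*(-1*11) = 484 + 3*(-11) = 484 - 33 = 451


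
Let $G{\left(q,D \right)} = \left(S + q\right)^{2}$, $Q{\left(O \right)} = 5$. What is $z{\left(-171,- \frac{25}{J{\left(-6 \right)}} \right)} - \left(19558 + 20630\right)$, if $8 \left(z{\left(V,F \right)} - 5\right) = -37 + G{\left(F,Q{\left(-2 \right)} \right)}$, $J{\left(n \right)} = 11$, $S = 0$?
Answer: $- \frac{9725249}{242} \approx -40187.0$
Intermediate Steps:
$G{\left(q,D \right)} = q^{2}$ ($G{\left(q,D \right)} = \left(0 + q\right)^{2} = q^{2}$)
$z{\left(V,F \right)} = \frac{3}{8} + \frac{F^{2}}{8}$ ($z{\left(V,F \right)} = 5 + \frac{-37 + F^{2}}{8} = 5 + \left(- \frac{37}{8} + \frac{F^{2}}{8}\right) = \frac{3}{8} + \frac{F^{2}}{8}$)
$z{\left(-171,- \frac{25}{J{\left(-6 \right)}} \right)} - \left(19558 + 20630\right) = \left(\frac{3}{8} + \frac{\left(- \frac{25}{11}\right)^{2}}{8}\right) - \left(19558 + 20630\right) = \left(\frac{3}{8} + \frac{\left(\left(-25\right) \frac{1}{11}\right)^{2}}{8}\right) - 40188 = \left(\frac{3}{8} + \frac{\left(- \frac{25}{11}\right)^{2}}{8}\right) - 40188 = \left(\frac{3}{8} + \frac{1}{8} \cdot \frac{625}{121}\right) - 40188 = \left(\frac{3}{8} + \frac{625}{968}\right) - 40188 = \frac{247}{242} - 40188 = - \frac{9725249}{242}$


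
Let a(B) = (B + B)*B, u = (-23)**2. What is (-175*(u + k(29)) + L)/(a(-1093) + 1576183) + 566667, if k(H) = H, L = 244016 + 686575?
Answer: 249678672752/440609 ≈ 5.6667e+5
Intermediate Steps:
u = 529
a(B) = 2*B**2 (a(B) = (2*B)*B = 2*B**2)
L = 930591
(-175*(u + k(29)) + L)/(a(-1093) + 1576183) + 566667 = (-175*(529 + 29) + 930591)/(2*(-1093)**2 + 1576183) + 566667 = (-175*558 + 930591)/(2*1194649 + 1576183) + 566667 = (-97650 + 930591)/(2389298 + 1576183) + 566667 = 832941/3965481 + 566667 = 832941*(1/3965481) + 566667 = 92549/440609 + 566667 = 249678672752/440609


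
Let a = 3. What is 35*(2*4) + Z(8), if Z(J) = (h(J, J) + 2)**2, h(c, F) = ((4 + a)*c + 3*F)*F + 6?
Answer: 420184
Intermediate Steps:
h(c, F) = 6 + F*(3*F + 7*c) (h(c, F) = ((4 + 3)*c + 3*F)*F + 6 = (7*c + 3*F)*F + 6 = (3*F + 7*c)*F + 6 = F*(3*F + 7*c) + 6 = 6 + F*(3*F + 7*c))
Z(J) = (8 + 10*J**2)**2 (Z(J) = ((6 + 3*J**2 + 7*J*J) + 2)**2 = ((6 + 3*J**2 + 7*J**2) + 2)**2 = ((6 + 10*J**2) + 2)**2 = (8 + 10*J**2)**2)
35*(2*4) + Z(8) = 35*(2*4) + 4*(4 + 5*8**2)**2 = 35*8 + 4*(4 + 5*64)**2 = 280 + 4*(4 + 320)**2 = 280 + 4*324**2 = 280 + 4*104976 = 280 + 419904 = 420184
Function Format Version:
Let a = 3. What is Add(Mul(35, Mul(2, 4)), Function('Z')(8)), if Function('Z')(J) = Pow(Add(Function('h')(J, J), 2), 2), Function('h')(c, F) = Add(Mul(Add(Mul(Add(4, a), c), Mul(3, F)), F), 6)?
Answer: 420184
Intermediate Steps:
Function('h')(c, F) = Add(6, Mul(F, Add(Mul(3, F), Mul(7, c)))) (Function('h')(c, F) = Add(Mul(Add(Mul(Add(4, 3), c), Mul(3, F)), F), 6) = Add(Mul(Add(Mul(7, c), Mul(3, F)), F), 6) = Add(Mul(Add(Mul(3, F), Mul(7, c)), F), 6) = Add(Mul(F, Add(Mul(3, F), Mul(7, c))), 6) = Add(6, Mul(F, Add(Mul(3, F), Mul(7, c)))))
Function('Z')(J) = Pow(Add(8, Mul(10, Pow(J, 2))), 2) (Function('Z')(J) = Pow(Add(Add(6, Mul(3, Pow(J, 2)), Mul(7, J, J)), 2), 2) = Pow(Add(Add(6, Mul(3, Pow(J, 2)), Mul(7, Pow(J, 2))), 2), 2) = Pow(Add(Add(6, Mul(10, Pow(J, 2))), 2), 2) = Pow(Add(8, Mul(10, Pow(J, 2))), 2))
Add(Mul(35, Mul(2, 4)), Function('Z')(8)) = Add(Mul(35, Mul(2, 4)), Mul(4, Pow(Add(4, Mul(5, Pow(8, 2))), 2))) = Add(Mul(35, 8), Mul(4, Pow(Add(4, Mul(5, 64)), 2))) = Add(280, Mul(4, Pow(Add(4, 320), 2))) = Add(280, Mul(4, Pow(324, 2))) = Add(280, Mul(4, 104976)) = Add(280, 419904) = 420184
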